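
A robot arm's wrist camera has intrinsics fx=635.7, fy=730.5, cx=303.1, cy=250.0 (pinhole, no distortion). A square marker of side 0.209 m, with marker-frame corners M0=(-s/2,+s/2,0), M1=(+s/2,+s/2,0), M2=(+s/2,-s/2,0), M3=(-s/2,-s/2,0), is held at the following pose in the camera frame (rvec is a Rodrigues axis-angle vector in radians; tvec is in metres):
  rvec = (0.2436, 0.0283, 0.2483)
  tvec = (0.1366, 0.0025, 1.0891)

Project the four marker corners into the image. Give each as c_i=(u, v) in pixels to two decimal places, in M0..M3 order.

Intrinsics K: fx=635.7, fy=730.5, cx=303.1, cy=250.0
Marker side s = 0.209 m; corners in marker frame (Z=0):
  M0 = (-0.1045, +0.1045, 0)
  M1 = (+0.1045, +0.1045, 0)
  M2 = (+0.1045, -0.1045, 0)
  M3 = (-0.1045, -0.1045, 0)
rvec = (0.2436, 0.0283, 0.2483), |rvec| = θ = 0.34899 rad = 19.996°
Rodrigues: sinθ=0.34195, 1−cosθ=0.06028; R = I + sinθ·[k]× + (1−cosθ)·[k]×²:
    [+0.96909 -0.23988 +0.05767]
    [+0.24670 +0.94011 -0.23521]
    [+0.00221 +0.24216 +0.97023]
t = (0.1366, 0.0025, 1.0891) m
M0: Pc = R·M0+t = (+0.01026, +0.07496, +1.11418); u = 635.7·(+0.01026)/1.11418 + 303.1 = 308.9556, v = 730.5·(+0.07496)/1.11418 + 250.0 = 299.1479
M1: Pc = R·M1+t = (+0.21280, +0.12652, +1.11464); u = 635.7·(+0.21280)/1.11464 + 303.1 = 424.4656, v = 730.5·(+0.12652)/1.11464 + 250.0 = 332.9190
M2: Pc = R·M2+t = (+0.26294, -0.06996, +1.06402); u = 635.7·(+0.26294)/1.06402 + 303.1 = 460.1914, v = 730.5·(-0.06996)/1.06402 + 250.0 = 201.9683
M3: Pc = R·M3+t = (+0.06040, -0.12152, +1.06356); u = 635.7·(+0.06040)/1.06356 + 303.1 = 339.2001, v = 730.5·(-0.12152)/1.06356 + 250.0 = 166.5333

c0=(308.96, 299.15) c1=(424.47, 332.92) c2=(460.19, 201.97) c3=(339.20, 166.53)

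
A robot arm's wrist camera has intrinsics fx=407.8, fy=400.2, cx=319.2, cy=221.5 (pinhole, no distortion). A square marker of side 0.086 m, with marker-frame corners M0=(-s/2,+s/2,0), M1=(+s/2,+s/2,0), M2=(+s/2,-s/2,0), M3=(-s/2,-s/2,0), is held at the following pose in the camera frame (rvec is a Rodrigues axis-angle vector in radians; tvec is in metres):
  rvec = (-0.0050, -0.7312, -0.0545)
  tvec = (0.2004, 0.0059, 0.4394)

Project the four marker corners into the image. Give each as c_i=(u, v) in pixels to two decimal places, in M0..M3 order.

Intrinsics K: fx=407.8, fy=400.2, cx=319.2, cy=221.5
Marker side s = 0.086 m; corners in marker frame (Z=0):
  M0 = (-0.0430, +0.0430, 0)
  M1 = (+0.0430, +0.0430, 0)
  M2 = (+0.0430, -0.0430, 0)
  M3 = (-0.0430, -0.0430, 0)
rvec = (-0.0050, -0.7312, -0.0545), |rvec| = θ = 0.73325 rad = 42.012°
Rodrigues: sinθ=0.66928, 1−cosθ=0.25699; R = I + sinθ·[k]× + (1−cosθ)·[k]×²:
    [+0.74302 +0.05149 -0.66729]
    [-0.04800 +0.99857 +0.02361]
    [+0.66755 +0.01448 +0.74443]
t = (0.2004, 0.0059, 0.4394) m
M0: Pc = R·M0+t = (+0.17066, +0.05090, +0.41132); u = 407.8·(+0.17066)/0.41132 + 319.2 = 488.4046, v = 400.2·(+0.05090)/0.41132 + 221.5 = 271.0264
M1: Pc = R·M1+t = (+0.23456, +0.04677, +0.46873); u = 407.8·(+0.23456)/0.46873 + 319.2 = 523.2743, v = 400.2·(+0.04677)/0.46873 + 221.5 = 261.4361
M2: Pc = R·M2+t = (+0.23014, -0.03910, +0.46748); u = 407.8·(+0.23014)/0.46748 + 319.2 = 519.9550, v = 400.2·(-0.03910)/0.46748 + 221.5 = 188.0254
M3: Pc = R·M3+t = (+0.16624, -0.03497, +0.41007); u = 407.8·(+0.16624)/0.41007 + 319.2 = 484.5147, v = 400.2·(-0.03497)/0.41007 + 221.5 = 187.3675

c0=(488.40, 271.03) c1=(523.27, 261.44) c2=(519.95, 188.03) c3=(484.51, 187.37)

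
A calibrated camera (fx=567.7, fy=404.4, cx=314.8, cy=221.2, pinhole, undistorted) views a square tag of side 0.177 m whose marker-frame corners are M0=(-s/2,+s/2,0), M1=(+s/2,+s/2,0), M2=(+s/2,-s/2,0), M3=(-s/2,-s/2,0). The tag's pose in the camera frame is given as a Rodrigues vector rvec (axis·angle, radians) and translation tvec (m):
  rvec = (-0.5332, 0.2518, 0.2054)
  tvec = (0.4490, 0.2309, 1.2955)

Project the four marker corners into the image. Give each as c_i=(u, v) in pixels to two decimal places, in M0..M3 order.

c0=(466.70, 314.20) c1=(550.67, 325.49) c2=(555.29, 272.88) c3=(476.32, 264.25)

Intrinsics K: fx=567.7, fy=404.4, cx=314.8, cy=221.2
Marker side s = 0.177 m; corners in marker frame (Z=0):
  M0 = (-0.0885, +0.0885, 0)
  M1 = (+0.0885, +0.0885, 0)
  M2 = (+0.0885, -0.0885, 0)
  M3 = (-0.0885, -0.0885, 0)
rvec = (-0.5332, 0.2518, 0.2054), |rvec| = θ = 0.62442 rad = 35.776°
Rodrigues: sinθ=0.58462, 1−cosθ=0.18869; R = I + sinθ·[k]× + (1−cosθ)·[k]×²:
    [+0.94890 -0.25729 +0.18275]
    [+0.12733 +0.84199 +0.52425]
    [-0.28876 -0.47419 +0.83172]
t = (0.4490, 0.2309, 1.2955) m
M0: Pc = R·M0+t = (+0.34225, +0.29415, +1.27909); u = 567.7·(+0.34225)/1.27909 + 314.8 = 466.7025, v = 404.4·(+0.29415)/1.27909 + 221.2 = 314.1983
M1: Pc = R·M1+t = (+0.51021, +0.31669, +1.22798); u = 567.7·(+0.51021)/1.22798 + 314.8 = 550.6711, v = 404.4·(+0.31669)/1.22798 + 221.2 = 325.4912
M2: Pc = R·M2+t = (+0.55575, +0.16765, +1.31191); u = 567.7·(+0.55575)/1.31191 + 314.8 = 555.2872, v = 404.4·(+0.16765)/1.31191 + 221.2 = 272.8795
M3: Pc = R·M3+t = (+0.38779, +0.14511, +1.36302); u = 567.7·(+0.38779)/1.36302 + 314.8 = 476.3161, v = 404.4·(+0.14511)/1.36302 + 221.2 = 264.2547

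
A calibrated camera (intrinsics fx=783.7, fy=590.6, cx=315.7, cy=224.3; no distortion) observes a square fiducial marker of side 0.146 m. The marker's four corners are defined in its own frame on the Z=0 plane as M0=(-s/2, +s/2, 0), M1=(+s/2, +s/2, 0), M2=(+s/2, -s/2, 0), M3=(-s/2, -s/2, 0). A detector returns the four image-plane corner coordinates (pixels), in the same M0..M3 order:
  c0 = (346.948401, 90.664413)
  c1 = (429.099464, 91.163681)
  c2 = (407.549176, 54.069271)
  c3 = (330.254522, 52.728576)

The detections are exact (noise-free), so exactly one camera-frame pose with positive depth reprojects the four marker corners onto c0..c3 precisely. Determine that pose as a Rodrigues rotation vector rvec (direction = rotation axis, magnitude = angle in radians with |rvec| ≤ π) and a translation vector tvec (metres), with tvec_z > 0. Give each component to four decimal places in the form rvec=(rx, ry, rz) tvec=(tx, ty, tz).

rvec=(-0.7008, -0.2033, -0.1223) tvec=(0.1102, -0.3549, 1.3721)

Intrinsics K: fx=783.7, fy=590.6, cx=315.7, cy=224.3
Marker side s = 0.146 m; corners in marker frame (Z=0):
  M0 = (-0.0730, +0.0730, 0)
  M1 = (+0.0730, +0.0730, 0)
  M2 = (+0.0730, -0.0730, 0)
  M3 = (-0.0730, -0.0730, 0)
Detected image corners:
  c0 = (346.948401, 90.664413) px
  c1 = (429.099464, 91.163681) px
  c2 = (407.549176, 54.069271) px
  c3 = (330.254522, 52.728576) px
Planar DLT: solve 8×8 A·h = b for H (H[2,2]=1):
  H  [+607.87242 -41.69652 +378.62371]
  H  [+18.29049 +223.95944 +71.53657]
  H  [+0.16482 -0.45677 +1.00000]
B = K⁻¹H; ‖b₁‖=0.728834, ‖b₂‖=0.728834; λ = 2/(‖b₁‖+‖b₂‖) = 1.372054, sign → tz>0 ⇒ λ=+1.372054
r₁ = λ·B[:,0] = (+0.97313,-0.04340,+0.22615); r₂ = λ·B[:,1] = (+0.17946,+0.75831,-0.62671)
r₃ = r₁×r₂ = (-0.14429,+0.65045,+0.74571); SVD([r₁ r₂ r₃]) → R = UVᵀ:
  R  [+0.97313 +0.17946 -0.14429]
  R  [-0.04340 +0.75831 +0.65045]
  R  [+0.22615 -0.62671 +0.74571]
t = (+0.11016, -0.35489, +1.37205) m
tr R = 2.477147; θ = arccos((tr R − 1)/2) = 0.739845 rad = 42.390°
axis k = ((R−Rᵀ)₃₂, (R−Rᵀ)₁₃, (R−Rᵀ)₂₁) / (2 sinθ) = (-0.947207, -0.274738, -0.165281)
rvec = θ·k = (-0.700786, -0.203263, -0.122282)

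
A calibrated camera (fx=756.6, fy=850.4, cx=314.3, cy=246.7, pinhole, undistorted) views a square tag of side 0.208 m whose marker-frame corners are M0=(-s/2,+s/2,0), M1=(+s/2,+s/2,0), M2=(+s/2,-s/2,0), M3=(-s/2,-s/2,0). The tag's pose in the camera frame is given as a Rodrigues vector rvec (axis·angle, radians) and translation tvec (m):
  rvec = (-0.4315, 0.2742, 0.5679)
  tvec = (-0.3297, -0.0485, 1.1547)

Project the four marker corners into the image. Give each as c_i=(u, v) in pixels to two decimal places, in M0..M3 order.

Intrinsics K: fx=756.6, fy=850.4, cx=314.3, cy=246.7
Marker side s = 0.208 m; corners in marker frame (Z=0):
  M0 = (-0.1040, +0.1040, 0)
  M1 = (+0.1040, +0.1040, 0)
  M2 = (+0.1040, -0.1040, 0)
  M3 = (-0.1040, -0.1040, 0)
rvec = (-0.4315, 0.2742, 0.5679), |rvec| = θ = 0.76413 rad = 43.781°
Rodrigues: sinθ=0.69191, 1−cosθ=0.27801; R = I + sinθ·[k]× + (1−cosθ)·[k]×²:
    [+0.81064 -0.57056 +0.13161]
    [+0.45789 +0.75779 +0.46486]
    [-0.36496 -0.31657 +0.87555]
t = (-0.3297, -0.0485, 1.1547) m
M0: Pc = R·M0+t = (-0.47335, -0.01731, +1.15973); u = 756.6·(-0.47335)/1.15973 + 314.3 = 5.4935, v = 850.4·(-0.01731)/1.15973 + 246.7 = 234.0064
M1: Pc = R·M1+t = (-0.30473, +0.07793, +1.08382); u = 756.6·(-0.30473)/1.08382 + 314.3 = 101.5710, v = 850.4·(+0.07793)/1.08382 + 246.7 = 307.8467
M2: Pc = R·M2+t = (-0.18605, -0.07969, +1.14967); u = 756.6·(-0.18605)/1.14967 + 314.3 = 191.8567, v = 850.4·(-0.07969)/1.14967 + 246.7 = 187.7546
M3: Pc = R·M3+t = (-0.35467, -0.17493, +1.22558); u = 756.6·(-0.35467)/1.22558 + 314.3 = 95.3489, v = 850.4·(-0.17493)/1.22558 + 246.7 = 125.3200

c0=(5.49, 234.01) c1=(101.57, 307.85) c2=(191.86, 187.75) c3=(95.35, 125.32)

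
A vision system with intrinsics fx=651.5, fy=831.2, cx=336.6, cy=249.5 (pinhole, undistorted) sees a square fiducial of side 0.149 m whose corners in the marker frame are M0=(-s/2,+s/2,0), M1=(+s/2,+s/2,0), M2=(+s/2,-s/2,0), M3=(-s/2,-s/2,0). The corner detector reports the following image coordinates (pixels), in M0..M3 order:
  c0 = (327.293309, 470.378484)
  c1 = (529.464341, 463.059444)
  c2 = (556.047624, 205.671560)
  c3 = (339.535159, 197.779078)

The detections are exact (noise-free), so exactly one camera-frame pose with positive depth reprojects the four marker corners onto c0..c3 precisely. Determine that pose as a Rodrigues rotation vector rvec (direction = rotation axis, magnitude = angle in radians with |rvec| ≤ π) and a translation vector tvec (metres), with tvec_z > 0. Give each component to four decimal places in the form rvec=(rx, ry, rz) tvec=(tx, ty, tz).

rvec=(0.2266, -0.1693, 0.0370) tvec=(0.0711, 0.0480, 0.4450)

Intrinsics K: fx=651.5, fy=831.2, cx=336.6, cy=249.5
Marker side s = 0.149 m; corners in marker frame (Z=0):
  M0 = (-0.0745, +0.0745, 0)
  M1 = (+0.0745, +0.0745, 0)
  M2 = (+0.0745, -0.0745, 0)
  M3 = (-0.0745, -0.0745, 0)
Detected image corners:
  c0 = (327.293309, 470.378484) px
  c1 = (529.464341, 463.059444) px
  c2 = (556.047624, 205.671560) px
  c3 = (339.535159, 197.779078) px
Planar DLT: solve 8×8 A·h = b for H (H[2,2]=1):
  H  [+1571.74245 +85.38691 +440.72688]
  H  [+128.62251 +1942.61020 +339.11690]
  H  [+0.38472 +0.49546 +1.00000]
B = K⁻¹H; ‖b₁‖=2.247255, ‖b₂‖=2.247255; λ = 2/(‖b₁‖+‖b₂‖) = 0.444987, sign → tz>0 ⇒ λ=+0.444987
r₁ = λ·B[:,0] = (+0.98508,+0.01747,+0.17120); r₂ = λ·B[:,1] = (-0.05559,+0.97381,+0.22047)
r₃ = r₁×r₂ = (-0.16286,-0.22670,+0.96025); SVD([r₁ r₂ r₃]) → R = UVᵀ:
  R  [+0.98508 -0.05559 -0.16286]
  R  [+0.01747 +0.97381 -0.22670]
  R  [+0.17120 +0.22047 +0.96025]
t = (+0.07112, +0.04798, +0.44499) m
tr R = 2.919142; θ = arccos((tr R − 1)/2) = 0.285322 rad = 16.348°
axis k = ((R−Rᵀ)₃₂, (R−Rᵀ)₁₃, (R−Rᵀ)₂₁) / (2 sinθ) = (+0.794360, -0.593422, +0.129781)
rvec = θ·k = (+0.226648, -0.169316, +0.037029)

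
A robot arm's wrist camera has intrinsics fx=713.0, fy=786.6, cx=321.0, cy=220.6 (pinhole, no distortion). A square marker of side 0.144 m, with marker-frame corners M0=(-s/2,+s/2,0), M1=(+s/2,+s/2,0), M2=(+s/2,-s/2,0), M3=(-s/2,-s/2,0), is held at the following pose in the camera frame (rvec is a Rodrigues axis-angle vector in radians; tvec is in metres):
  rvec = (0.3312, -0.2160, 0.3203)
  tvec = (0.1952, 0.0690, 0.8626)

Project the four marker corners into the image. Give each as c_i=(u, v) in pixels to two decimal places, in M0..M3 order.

c0=(406.67, 324.31) c1=(508.69, 354.15) c2=(558.33, 242.56) c3=(453.51, 206.20)

Intrinsics K: fx=713.0, fy=786.6, cx=321.0, cy=220.6
Marker side s = 0.144 m; corners in marker frame (Z=0):
  M0 = (-0.0720, +0.0720, 0)
  M1 = (+0.0720, +0.0720, 0)
  M2 = (+0.0720, -0.0720, 0)
  M3 = (-0.0720, -0.0720, 0)
rvec = (0.3312, -0.2160, 0.3203), |rvec| = θ = 0.50886 rad = 29.156°
Rodrigues: sinθ=0.48718, 1−cosθ=0.12670; R = I + sinθ·[k]× + (1−cosθ)·[k]×²:
    [+0.92697 -0.34166 -0.15489]
    [+0.27165 +0.89613 -0.35094]
    [+0.25871 +0.28324 +0.92350]
t = (0.1952, 0.0690, 0.8626) m
M0: Pc = R·M0+t = (+0.10386, +0.11396, +0.86437); u = 713.0·(+0.10386)/0.86437 + 321.0 = 406.6710, v = 786.6·(+0.11396)/0.86437 + 220.6 = 324.3093
M1: Pc = R·M1+t = (+0.23734, +0.15308, +0.90162); u = 713.0·(+0.23734)/0.90162 + 321.0 = 508.6902, v = 786.6·(+0.15308)/0.90162 + 220.6 = 354.1516
M2: Pc = R·M2+t = (+0.28654, +0.02404, +0.86083); u = 713.0·(+0.28654)/0.86083 + 321.0 = 558.3328, v = 786.6·(+0.02404)/0.86083 + 220.6 = 242.5647
M3: Pc = R·M3+t = (+0.15306, -0.01508, +0.82358); u = 713.0·(+0.15306)/0.82358 + 321.0 = 453.5068, v = 786.6·(-0.01508)/0.82358 + 220.6 = 206.1971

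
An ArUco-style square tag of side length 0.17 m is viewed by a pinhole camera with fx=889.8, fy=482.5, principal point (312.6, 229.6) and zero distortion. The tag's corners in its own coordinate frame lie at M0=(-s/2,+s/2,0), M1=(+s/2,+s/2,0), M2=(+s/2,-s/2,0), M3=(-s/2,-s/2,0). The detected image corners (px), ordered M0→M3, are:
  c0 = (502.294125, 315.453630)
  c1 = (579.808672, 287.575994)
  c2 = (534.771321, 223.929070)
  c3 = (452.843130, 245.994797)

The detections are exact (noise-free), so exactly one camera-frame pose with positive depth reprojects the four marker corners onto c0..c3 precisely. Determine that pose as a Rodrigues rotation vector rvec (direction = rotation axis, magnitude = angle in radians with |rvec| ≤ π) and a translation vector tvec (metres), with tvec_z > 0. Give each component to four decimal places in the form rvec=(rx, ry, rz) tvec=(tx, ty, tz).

rvec=(-0.0998, -0.6368, -0.3647) tvec=(0.2667, 0.0908, 1.1486)

Intrinsics K: fx=889.8, fy=482.5, cx=312.6, cy=229.6
Marker side s = 0.17 m; corners in marker frame (Z=0):
  M0 = (-0.0850, +0.0850, 0)
  M1 = (+0.0850, +0.0850, 0)
  M2 = (+0.0850, -0.0850, 0)
  M3 = (-0.0850, -0.0850, 0)
Detected image corners:
  c0 = (502.294125, 315.453630) px
  c1 = (579.808672, 287.575994) px
  c2 = (534.771321, 223.929070) px
  c3 = (452.843130, 245.994797) px
Planar DLT: solve 8×8 A·h = b for H (H[2,2]=1):
  H  [+738.10377 +286.32579 +519.22677]
  H  [-7.37627 +395.39364 +267.73543]
  H  [+0.52021 +0.01738 +1.00000]
B = K⁻¹H; ‖b₁‖=0.870632, ‖b₂‖=0.870631; λ = 2/(‖b₁‖+‖b₂‖) = 1.148592, sign → tz>0 ⇒ λ=+1.148592
r₁ = λ·B[:,0] = (+0.74286,-0.30189,+0.59751); r₂ = λ·B[:,1] = (+0.36259,+0.93174,+0.01996)
r₃ = r₁×r₂ = (-0.56275,+0.20182,+0.80161); SVD([r₁ r₂ r₃]) → R = UVᵀ:
  R  [+0.74286 +0.36259 -0.56275]
  R  [-0.30189 +0.93174 +0.20182]
  R  [+0.59751 +0.01996 +0.80161]
t = (+0.26672, +0.09078, +1.14859) m
tr R = 2.476207; θ = arccos((tr R − 1)/2) = 0.740541 rad = 42.430°
axis k = ((R−Rᵀ)₃₂, (R−Rᵀ)₁₃, (R−Rᵀ)₂₁) / (2 sinθ) = (-0.134773, -0.859852, -0.492433)
rvec = θ·k = (-0.099805, -0.636756, -0.364667)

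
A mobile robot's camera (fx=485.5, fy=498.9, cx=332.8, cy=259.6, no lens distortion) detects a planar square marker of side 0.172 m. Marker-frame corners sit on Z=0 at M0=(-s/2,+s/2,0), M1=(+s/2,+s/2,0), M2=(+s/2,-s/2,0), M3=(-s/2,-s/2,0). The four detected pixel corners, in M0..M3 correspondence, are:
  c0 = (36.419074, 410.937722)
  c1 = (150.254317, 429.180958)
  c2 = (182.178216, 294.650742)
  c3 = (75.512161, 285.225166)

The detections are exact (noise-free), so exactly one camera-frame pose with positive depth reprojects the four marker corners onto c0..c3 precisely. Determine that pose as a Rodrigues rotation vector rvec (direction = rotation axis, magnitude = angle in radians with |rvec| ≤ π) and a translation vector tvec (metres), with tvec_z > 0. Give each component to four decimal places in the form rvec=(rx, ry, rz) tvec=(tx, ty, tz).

Intrinsics K: fx=485.5, fy=498.9, cx=332.8, cy=259.6
Marker side s = 0.172 m; corners in marker frame (Z=0):
  M0 = (-0.0860, +0.0860, 0)
  M1 = (+0.0860, +0.0860, 0)
  M2 = (+0.0860, -0.0860, 0)
  M3 = (-0.0860, -0.0860, 0)
Detected image corners:
  c0 = (36.419074, 410.937722) px
  c1 = (150.254317, 429.180958) px
  c2 = (182.178216, 294.650742) px
  c3 = (75.512161, 285.225166) px
Planar DLT: solve 8×8 A·h = b for H (H[2,2]=1):
  H  [+602.11583 -261.29592 +110.21471]
  H  [-42.07929 +582.44410 +352.06339]
  H  [-0.34207 -0.48823 +1.00000]
B = K⁻¹H; ‖b₁‖=1.516730, ‖b₂‖=1.516730; λ = 2/(‖b₁‖+‖b₂‖) = 0.659313, sign → tz>0 ⇒ λ=+0.659313
r₁ = λ·B[:,0] = (+0.97228,+0.06175,-0.22553); r₂ = λ·B[:,1] = (-0.13419,+0.93722,-0.32190)
r₃ = r₁×r₂ = (+0.19150,+0.34324,+0.91952); SVD([r₁ r₂ r₃]) → R = UVᵀ:
  R  [+0.97228 -0.13419 +0.19150]
  R  [+0.06175 +0.93722 +0.34324]
  R  [-0.22553 -0.32190 +0.91952]
t = (-0.30227, +0.12219, +0.65931) m
tr R = 2.829014; θ = arccos((tr R − 1)/2) = 0.416509 rad = 23.864°
axis k = ((R−Rᵀ)₃₂, (R−Rᵀ)₁₃, (R−Rᵀ)₂₁) / (2 sinθ) = (-0.822025, +0.515400, +0.242151)
rvec = θ·k = (-0.342381, +0.214669, +0.100858)

rvec=(-0.3424, 0.2147, 0.1009) tvec=(-0.3023, 0.1222, 0.6593)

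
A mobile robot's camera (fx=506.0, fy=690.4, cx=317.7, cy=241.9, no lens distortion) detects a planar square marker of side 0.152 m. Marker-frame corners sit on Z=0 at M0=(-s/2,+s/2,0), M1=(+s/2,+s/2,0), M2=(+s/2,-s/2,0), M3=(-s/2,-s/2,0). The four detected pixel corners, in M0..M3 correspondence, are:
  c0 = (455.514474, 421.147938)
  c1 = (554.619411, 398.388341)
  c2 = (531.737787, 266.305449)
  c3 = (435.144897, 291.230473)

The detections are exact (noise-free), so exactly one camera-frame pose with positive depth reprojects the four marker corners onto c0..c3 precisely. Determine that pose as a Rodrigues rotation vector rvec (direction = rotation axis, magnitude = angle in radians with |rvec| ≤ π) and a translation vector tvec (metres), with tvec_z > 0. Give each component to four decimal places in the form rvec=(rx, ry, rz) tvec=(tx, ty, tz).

Intrinsics K: fx=506.0, fy=690.4, cx=317.7, cy=241.9
Marker side s = 0.152 m; corners in marker frame (Z=0):
  M0 = (-0.0760, +0.0760, 0)
  M1 = (+0.0760, +0.0760, 0)
  M2 = (+0.0760, -0.0760, 0)
  M3 = (-0.0760, -0.0760, 0)
Detected image corners:
  c0 = (455.514474, 421.147938) px
  c1 = (554.619411, 398.388341) px
  c2 = (531.737787, 266.305449) px
  c3 = (435.144897, 291.230473) px
Planar DLT: solve 8×8 A·h = b for H (H[2,2]=1):
  H  [+577.37797 +73.35822 +493.64110]
  H  [-203.09761 +813.82692 +343.69629]
  H  [-0.13410 -0.13926 +1.00000]
B = K⁻¹H; ‖b₁‖=1.257116, ‖b₂‖=1.257116; λ = 2/(‖b₁‖+‖b₂‖) = 0.795472, sign → tz>0 ⇒ λ=+0.795472
r₁ = λ·B[:,0] = (+0.97466,-0.19663,-0.10667); r₂ = λ·B[:,1] = (+0.18488,+0.97650,-0.11078)
r₃ = r₁×r₂ = (+0.12595,+0.08825,+0.98810); SVD([r₁ r₂ r₃]) → R = UVᵀ:
  R  [+0.97466 +0.18488 +0.12595]
  R  [-0.19663 +0.97650 +0.08825]
  R  [-0.10667 -0.11078 +0.98810]
t = (+0.27659, +0.11729, +0.79547) m
tr R = 2.939259; θ = arccos((tr R − 1)/2) = 0.247085 rad = 14.157°
axis k = ((R−Rᵀ)₃₂, (R−Rᵀ)₁₃, (R−Rᵀ)₂₁) / (2 sinθ) = (-0.406886, +0.475542, -0.779938)
rvec = θ·k = (-0.100535, +0.117499, -0.192711)

rvec=(-0.1005, 0.1175, -0.1927) tvec=(0.2766, 0.1173, 0.7955)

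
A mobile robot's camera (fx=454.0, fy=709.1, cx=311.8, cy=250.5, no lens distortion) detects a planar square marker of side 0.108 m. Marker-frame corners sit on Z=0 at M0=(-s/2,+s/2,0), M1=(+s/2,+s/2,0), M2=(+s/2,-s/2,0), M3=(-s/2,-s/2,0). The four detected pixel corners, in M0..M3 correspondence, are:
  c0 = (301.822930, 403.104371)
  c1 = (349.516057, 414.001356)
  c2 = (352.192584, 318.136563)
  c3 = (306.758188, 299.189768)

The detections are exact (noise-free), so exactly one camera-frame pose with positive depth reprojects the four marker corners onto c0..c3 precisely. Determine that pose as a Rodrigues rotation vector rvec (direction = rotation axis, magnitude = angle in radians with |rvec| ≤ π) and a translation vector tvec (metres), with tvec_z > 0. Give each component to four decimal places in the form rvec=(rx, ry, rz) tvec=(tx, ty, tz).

Intrinsics K: fx=454.0, fy=709.1, cx=311.8, cy=250.5
Marker side s = 0.108 m; corners in marker frame (Z=0):
  M0 = (-0.0540, +0.0540, 0)
  M1 = (+0.0540, +0.0540, 0)
  M2 = (+0.0540, -0.0540, 0)
  M3 = (-0.0540, -0.0540, 0)
Detected image corners:
  c0 = (301.822930, 403.104371) px
  c1 = (349.516057, 414.001356) px
  c2 = (352.192584, 318.136563) px
  c3 = (306.758188, 299.189768) px
Planar DLT: solve 8×8 A·h = b for H (H[2,2]=1):
  H  [+694.12125 -160.40364 +328.62198]
  H  [+427.06513 +785.76855 +357.89747]
  H  [+0.80346 -0.38348 +1.00000]
B = K⁻¹H; ‖b₁‖=1.304479, ‖b₂‖=1.304479; λ = 2/(‖b₁‖+‖b₂‖) = 0.766590, sign → tz>0 ⇒ λ=+0.766590
r₁ = λ·B[:,0] = (+0.74903,+0.24410,+0.61593); r₂ = λ·B[:,1] = (-0.06895,+0.95332,-0.29397)
r₃ = r₁×r₂ = (-0.65894,+0.17773,+0.73090); SVD([r₁ r₂ r₃]) → R = UVᵀ:
  R  [+0.74903 -0.06895 -0.65894]
  R  [+0.24410 +0.95332 +0.17773]
  R  [+0.61593 -0.29397 +0.73090]
t = (+0.02840, +0.11610, +0.76659) m
tr R = 2.433257; θ = arccos((tr R − 1)/2) = 0.771840 rad = 44.223°
axis k = ((R−Rᵀ)₃₂, (R−Rᵀ)₁₃, (R−Rᵀ)₂₁) / (2 sinθ) = (-0.338157, -0.913938, +0.224426)
rvec = θ·k = (-0.261003, -0.705414, +0.173221)

rvec=(-0.2610, -0.7054, 0.1732) tvec=(0.0284, 0.1161, 0.7666)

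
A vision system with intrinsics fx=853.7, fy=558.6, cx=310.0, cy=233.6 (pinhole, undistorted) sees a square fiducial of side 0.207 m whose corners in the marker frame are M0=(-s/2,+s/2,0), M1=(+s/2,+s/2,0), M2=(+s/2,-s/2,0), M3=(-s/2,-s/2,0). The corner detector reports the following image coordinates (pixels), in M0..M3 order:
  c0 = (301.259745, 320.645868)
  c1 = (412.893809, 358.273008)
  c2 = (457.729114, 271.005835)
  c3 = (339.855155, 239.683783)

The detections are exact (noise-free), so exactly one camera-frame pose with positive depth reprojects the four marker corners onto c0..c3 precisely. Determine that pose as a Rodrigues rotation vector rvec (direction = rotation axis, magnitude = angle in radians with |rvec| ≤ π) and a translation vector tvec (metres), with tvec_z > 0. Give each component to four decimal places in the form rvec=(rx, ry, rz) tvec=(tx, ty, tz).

Intrinsics K: fx=853.7, fy=558.6, cx=310.0, cy=233.6
Marker side s = 0.207 m; corners in marker frame (Z=0):
  M0 = (-0.1035, +0.1035, 0)
  M1 = (+0.1035, +0.1035, 0)
  M2 = (+0.1035, -0.1035, 0)
  M3 = (-0.1035, -0.1035, 0)
Detected image corners:
  c0 = (301.259745, 320.645868) px
  c1 = (412.893809, 358.273008) px
  c2 = (457.729114, 271.005835) px
  c3 = (339.855155, 239.683783) px
Planar DLT: solve 8×8 A·h = b for H (H[2,2]=1):
  H  [+399.66552 -157.77952 +375.26019]
  H  [+45.12673 +439.62722 +297.16917]
  H  [-0.40886 +0.11406 +1.00000]
B = K⁻¹H; ‖b₁‖=0.781527, ‖b₂‖=0.781527; λ = 2/(‖b₁‖+‖b₂‖) = 1.279547, sign → tz>0 ⇒ λ=+1.279547
r₁ = λ·B[:,0] = (+0.78900,+0.32215,-0.52316); r₂ = λ·B[:,1] = (-0.28948,+0.94599,+0.14594)
r₃ = r₁×r₂ = (+0.54192,+0.03630,+0.83965); SVD([r₁ r₂ r₃]) → R = UVᵀ:
  R  [+0.78900 -0.28948 +0.54192]
  R  [+0.32215 +0.94599 +0.03630]
  R  [-0.52316 +0.14594 +0.83965]
t = (+0.09781, +0.14561, +1.27955) m
tr R = 2.574640; θ = arccos((tr R − 1)/2) = 0.664346 rad = 38.064°
axis k = ((R−Rᵀ)₃₂, (R−Rᵀ)₁₃, (R−Rᵀ)₂₁) / (2 sinθ) = (+0.088919, +0.863751, +0.496012)
rvec = θ·k = (+0.059073, +0.573830, +0.329524)

rvec=(0.0591, 0.5738, 0.3295) tvec=(0.0978, 0.1456, 1.2795)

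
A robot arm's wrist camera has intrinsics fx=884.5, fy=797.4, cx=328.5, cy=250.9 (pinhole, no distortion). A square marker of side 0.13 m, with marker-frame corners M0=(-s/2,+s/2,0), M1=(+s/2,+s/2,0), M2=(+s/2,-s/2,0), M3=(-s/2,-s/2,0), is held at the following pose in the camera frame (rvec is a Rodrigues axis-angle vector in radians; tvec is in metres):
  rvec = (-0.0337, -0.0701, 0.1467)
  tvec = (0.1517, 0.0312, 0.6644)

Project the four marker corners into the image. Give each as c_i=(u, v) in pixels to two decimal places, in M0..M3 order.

c0=(433.62, 355.07) c1=(602.54, 376.61) c2=(625.30, 222.99) c3=(457.96, 199.59)

Intrinsics K: fx=884.5, fy=797.4, cx=328.5, cy=250.9
Marker side s = 0.13 m; corners in marker frame (Z=0):
  M0 = (-0.0650, +0.0650, 0)
  M1 = (+0.0650, +0.0650, 0)
  M2 = (+0.0650, -0.0650, 0)
  M3 = (-0.0650, -0.0650, 0)
rvec = (-0.0337, -0.0701, 0.1467), |rvec| = θ = 0.16604 rad = 9.514°
Rodrigues: sinθ=0.16528, 1−cosθ=0.01375; R = I + sinθ·[k]× + (1−cosθ)·[k]×²:
    [+0.98681 -0.14485 -0.07224]
    [+0.14721 +0.98870 +0.02842]
    [+0.06731 -0.03868 +0.99698]
t = (0.1517, 0.0312, 0.6644) m
M0: Pc = R·M0+t = (+0.07814, +0.08590, +0.65751); u = 884.5·(+0.07814)/0.65751 + 328.5 = 433.6186, v = 797.4·(+0.08590)/0.65751 + 250.9 = 355.0721
M1: Pc = R·M1+t = (+0.20643, +0.10503, +0.66626); u = 884.5·(+0.20643)/0.66626 + 328.5 = 602.5445, v = 797.4·(+0.10503)/0.66626 + 250.9 = 376.6072
M2: Pc = R·M2+t = (+0.22526, -0.02350, +0.67129); u = 884.5·(+0.22526)/0.67129 + 328.5 = 625.3031, v = 797.4·(-0.02350)/0.67129 + 250.9 = 222.9888
M3: Pc = R·M3+t = (+0.09697, -0.04263, +0.66254); u = 884.5·(+0.09697)/0.66254 + 328.5 = 457.9596, v = 797.4·(-0.04263)/0.66254 + 250.9 = 199.5881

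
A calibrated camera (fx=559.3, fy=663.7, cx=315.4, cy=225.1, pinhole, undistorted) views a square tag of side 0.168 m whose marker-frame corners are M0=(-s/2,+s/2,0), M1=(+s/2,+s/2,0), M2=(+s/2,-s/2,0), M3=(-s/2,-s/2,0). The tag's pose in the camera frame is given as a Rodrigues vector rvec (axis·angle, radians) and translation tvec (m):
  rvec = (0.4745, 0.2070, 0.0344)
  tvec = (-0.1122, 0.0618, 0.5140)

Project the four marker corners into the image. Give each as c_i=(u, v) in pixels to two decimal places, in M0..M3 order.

Intrinsics K: fx=559.3, fy=663.7, cx=315.4, cy=225.1
Marker side s = 0.168 m; corners in marker frame (Z=0):
  M0 = (-0.0840, +0.0840, 0)
  M1 = (+0.0840, +0.0840, 0)
  M2 = (+0.0840, -0.0840, 0)
  M3 = (-0.0840, -0.0840, 0)
rvec = (0.4745, 0.2070, 0.0344), |rvec| = θ = 0.51883 rad = 29.727°
Rodrigues: sinθ=0.49586, 1−cosθ=0.13160; R = I + sinθ·[k]× + (1−cosθ)·[k]×²:
    [+0.97847 +0.01514 +0.20582]
    [+0.08090 +0.88935 -0.45002]
    [-0.18986 +0.45698 +0.86898]
t = (-0.1122, 0.0618, 0.5140) m
M0: Pc = R·M0+t = (-0.19312, +0.12971, +0.56833); u = 559.3·(-0.19312)/0.56833 + 315.4 = 125.3500, v = 663.7·(+0.12971)/0.56833 + 225.1 = 376.5752
M1: Pc = R·M1+t = (-0.02874, +0.14330, +0.53644); u = 559.3·(-0.02874)/0.53644 + 315.4 = 285.4390, v = 663.7·(+0.14330)/0.53644 + 225.1 = 402.3965
M2: Pc = R·M2+t = (-0.03128, -0.00611, +0.45967); u = 559.3·(-0.03128)/0.45967 + 315.4 = 277.3398, v = 663.7·(-0.00611)/0.45967 + 225.1 = 216.2779
M3: Pc = R·M3+t = (-0.19566, -0.01970, +0.49156); u = 559.3·(-0.19566)/0.49156 + 315.4 = 92.7735, v = 663.7·(-0.01970)/0.49156 + 225.1 = 198.5005

c0=(125.35, 376.58) c1=(285.44, 402.40) c2=(277.34, 216.28) c3=(92.77, 198.50)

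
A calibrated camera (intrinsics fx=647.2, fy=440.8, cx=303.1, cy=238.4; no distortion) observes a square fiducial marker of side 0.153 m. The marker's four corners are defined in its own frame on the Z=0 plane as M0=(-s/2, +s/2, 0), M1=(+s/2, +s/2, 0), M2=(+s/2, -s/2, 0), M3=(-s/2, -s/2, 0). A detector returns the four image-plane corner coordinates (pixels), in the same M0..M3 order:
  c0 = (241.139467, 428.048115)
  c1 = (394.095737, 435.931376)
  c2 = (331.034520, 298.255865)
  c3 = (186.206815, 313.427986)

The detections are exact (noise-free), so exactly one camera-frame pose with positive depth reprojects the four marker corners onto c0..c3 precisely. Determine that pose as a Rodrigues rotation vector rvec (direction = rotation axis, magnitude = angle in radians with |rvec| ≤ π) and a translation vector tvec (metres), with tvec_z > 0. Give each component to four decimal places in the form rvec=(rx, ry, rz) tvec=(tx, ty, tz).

rvec=(0.1532, 0.6320, -0.2730) tvec=(-0.0168, 0.1502, 0.5045)

Intrinsics K: fx=647.2, fy=440.8, cx=303.1, cy=238.4
Marker side s = 0.153 m; corners in marker frame (Z=0):
  M0 = (-0.0765, +0.0765, 0)
  M1 = (+0.0765, +0.0765, 0)
  M2 = (+0.0765, -0.0765, 0)
  M3 = (-0.0765, -0.0765, 0)
Detected image corners:
  c0 = (241.139467, 428.048115) px
  c1 = (394.095737, 435.931376) px
  c2 = (331.034520, 298.255865) px
  c3 = (186.206815, 313.427986) px
Planar DLT: solve 8×8 A·h = b for H (H[2,2]=1):
  H  [+630.17291 +416.36706 +281.59496]
  H  [-462.61343 +860.12302 +369.63767]
  H  [-1.19121 +0.11518 +1.00000]
B = K⁻¹H; ‖b₁‖=1.982146, ‖b₂‖=1.982146; λ = 2/(‖b₁‖+‖b₂‖) = 0.504504, sign → tz>0 ⇒ λ=+0.504504
r₁ = λ·B[:,0] = (+0.77268,-0.20444,-0.60097); r₂ = λ·B[:,1] = (+0.29735,+0.95300,+0.05811)
r₃ = r₁×r₂ = (+0.56084,-0.22360,+0.79715); SVD([r₁ r₂ r₃]) → R = UVᵀ:
  R  [+0.77268 +0.29735 +0.56084]
  R  [-0.20444 +0.95300 -0.22360]
  R  [-0.60097 +0.05811 +0.79715]
t = (-0.01676, +0.15020, +0.50450) m
tr R = 2.522834; θ = arccos((tr R − 1)/2) = 0.705300 rad = 40.411°
axis k = ((R−Rᵀ)₃₂, (R−Rᵀ)₁₃, (R−Rᵀ)₂₁) / (2 sinθ) = (+0.217282, +0.896101, -0.387030)
rvec = θ·k = (+0.153249, +0.632020, -0.272972)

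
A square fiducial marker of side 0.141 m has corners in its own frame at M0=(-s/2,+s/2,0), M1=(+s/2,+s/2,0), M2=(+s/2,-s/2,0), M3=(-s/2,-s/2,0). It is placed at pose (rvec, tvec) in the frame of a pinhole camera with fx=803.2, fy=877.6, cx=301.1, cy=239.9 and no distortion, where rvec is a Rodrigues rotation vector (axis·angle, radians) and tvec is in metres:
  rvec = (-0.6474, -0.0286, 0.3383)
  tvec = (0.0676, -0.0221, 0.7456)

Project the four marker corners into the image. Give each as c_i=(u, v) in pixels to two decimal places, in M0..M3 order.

Intrinsics K: fx=803.2, fy=877.6, cx=301.1, cy=239.9
Marker side s = 0.141 m; corners in marker frame (Z=0):
  M0 = (-0.0705, +0.0705, 0)
  M1 = (+0.0705, +0.0705, 0)
  M2 = (+0.0705, -0.0705, 0)
  M3 = (-0.0705, -0.0705, 0)
rvec = (-0.6474, -0.0286, 0.3383), |rvec| = θ = 0.73102 rad = 41.884°
Rodrigues: sinθ=0.66763, 1−cosθ=0.25551; R = I + sinθ·[k]× + (1−cosθ)·[k]×²:
    [+0.94489 -0.30011 -0.13084]
    [+0.31782 +0.74488 +0.58663]
    [-0.07860 -0.59589 +0.79921]
t = (0.0676, -0.0221, 0.7456) m
M0: Pc = R·M0+t = (-0.02017, +0.00801, +0.70913); u = 803.2·(-0.02017)/0.70913 + 301.1 = 278.2515, v = 877.6·(+0.00801)/0.70913 + 239.9 = 249.8108
M1: Pc = R·M1+t = (+0.11306, +0.05282, +0.69805); u = 803.2·(+0.11306)/0.69805 + 301.1 = 431.1872, v = 877.6·(+0.05282)/0.69805 + 239.9 = 306.3068
M2: Pc = R·M2+t = (+0.15537, -0.05221, +0.78207); u = 803.2·(+0.15537)/0.78207 + 301.1 = 460.6706, v = 877.6·(-0.05221)/0.78207 + 239.9 = 181.3144
M3: Pc = R·M3+t = (+0.02214, -0.09702, +0.79315); u = 803.2·(+0.02214)/0.79315 + 301.1 = 323.5237, v = 877.6·(-0.09702)/0.79315 + 239.9 = 132.5495

c0=(278.25, 249.81) c1=(431.19, 306.31) c2=(460.67, 181.31) c3=(323.52, 132.55)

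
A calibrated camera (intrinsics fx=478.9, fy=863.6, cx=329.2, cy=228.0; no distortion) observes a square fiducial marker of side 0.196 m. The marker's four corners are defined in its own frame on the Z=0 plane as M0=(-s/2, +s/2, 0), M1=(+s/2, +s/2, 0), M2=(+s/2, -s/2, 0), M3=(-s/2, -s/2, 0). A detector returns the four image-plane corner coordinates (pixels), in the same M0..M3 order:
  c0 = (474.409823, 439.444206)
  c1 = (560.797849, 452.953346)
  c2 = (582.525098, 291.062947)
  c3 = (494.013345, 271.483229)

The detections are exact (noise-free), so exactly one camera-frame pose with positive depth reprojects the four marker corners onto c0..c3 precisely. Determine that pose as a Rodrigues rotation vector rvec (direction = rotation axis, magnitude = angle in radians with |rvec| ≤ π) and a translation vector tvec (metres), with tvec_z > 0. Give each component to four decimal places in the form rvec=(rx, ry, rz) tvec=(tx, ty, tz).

rvec=(0.1732, -0.1573, 0.1366) tvec=(0.4061, 0.1550, 0.9759)

Intrinsics K: fx=478.9, fy=863.6, cx=329.2, cy=228.0
Marker side s = 0.196 m; corners in marker frame (Z=0):
  M0 = (-0.0980, +0.0980, 0)
  M1 = (+0.0980, +0.0980, 0)
  M2 = (+0.0980, -0.0980, 0)
  M3 = (-0.0980, -0.0980, 0)
Detected image corners:
  c0 = (474.409823, 439.444206) px
  c1 = (560.797849, 452.953346) px
  c2 = (582.525098, 291.062947) px
  c3 = (494.013345, 271.483229) px
Planar DLT: solve 8×8 A·h = b for H (H[2,2]=1):
  H  [+536.52408 -18.74183 +528.50412]
  H  [+146.47085 +900.99029 +365.20326]
  H  [+0.17131 +0.16438 +1.00000]
B = K⁻¹H; ‖b₁‖=1.024676, ‖b₂‖=1.024676; λ = 2/(‖b₁‖+‖b₂‖) = 0.975919, sign → tz>0 ⇒ λ=+0.975919
r₁ = λ·B[:,0] = (+0.97843,+0.12138,+0.16718); r₂ = λ·B[:,1] = (-0.14847,+0.97582,+0.16043)
r₃ = r₁×r₂ = (-0.14366,-0.18179,+0.97279); SVD([r₁ r₂ r₃]) → R = UVᵀ:
  R  [+0.97843 -0.14847 -0.14366]
  R  [+0.12138 +0.97582 -0.18179]
  R  [+0.16718 +0.16043 +0.97279]
t = (+0.40615, +0.15505, +0.97592) m
tr R = 2.927030; θ = arccos((tr R − 1)/2) = 0.270958 rad = 15.525°
axis k = ((R−Rᵀ)₃₂, (R−Rᵀ)₁₃, (R−Rᵀ)₂₁) / (2 sinθ) = (+0.639281, -0.580683, +0.504110)
rvec = θ·k = (+0.173218, -0.157341, +0.136592)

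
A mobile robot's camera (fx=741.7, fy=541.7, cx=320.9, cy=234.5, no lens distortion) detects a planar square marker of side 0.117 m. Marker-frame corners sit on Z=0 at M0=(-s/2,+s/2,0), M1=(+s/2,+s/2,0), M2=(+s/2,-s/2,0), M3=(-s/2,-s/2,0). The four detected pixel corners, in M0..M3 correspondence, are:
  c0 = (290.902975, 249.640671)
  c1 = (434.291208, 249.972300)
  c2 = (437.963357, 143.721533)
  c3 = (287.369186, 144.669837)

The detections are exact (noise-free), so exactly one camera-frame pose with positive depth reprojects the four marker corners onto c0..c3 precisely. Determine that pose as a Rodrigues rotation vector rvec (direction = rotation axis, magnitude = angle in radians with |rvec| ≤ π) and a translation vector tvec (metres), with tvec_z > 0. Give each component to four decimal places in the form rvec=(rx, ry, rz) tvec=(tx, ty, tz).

rvec=(0.2508, 0.0605, -0.0061) tvec=(0.0329, -0.0395, 0.5917)

Intrinsics K: fx=741.7, fy=541.7, cx=320.9, cy=234.5
Marker side s = 0.117 m; corners in marker frame (Z=0):
  M0 = (-0.0585, +0.0585, 0)
  M1 = (+0.0585, +0.0585, 0)
  M2 = (+0.0585, -0.0585, 0)
  M3 = (-0.0585, -0.0585, 0)
Detected image corners:
  c0 = (290.902975, 249.640671) px
  c1 = (434.291208, 249.972300) px
  c2 = (437.963357, 143.721533) px
  c3 = (287.369186, 144.669837) px
Planar DLT: solve 8×8 A·h = b for H (H[2,2]=1):
  H  [+1218.46101 +151.51808 +362.19073]
  H  [-22.66652 +985.15749 +198.29620]
  H  [-0.10236 +0.41895 +1.00000]
B = K⁻¹H; ‖b₁‖=1.690186, ‖b₂‖=1.690186; λ = 2/(‖b₁‖+‖b₂‖) = 0.591651, sign → tz>0 ⇒ λ=+0.591651
r₁ = λ·B[:,0] = (+0.99816,+0.00146,-0.06056); r₂ = λ·B[:,1] = (+0.01362,+0.96870,+0.24787)
r₃ = r₁×r₂ = (+0.05903,-0.24824,+0.96690); SVD([r₁ r₂ r₃]) → R = UVᵀ:
  R  [+0.99816 +0.01362 +0.05903]
  R  [+0.00146 +0.96870 -0.24824]
  R  [-0.06056 +0.24787 +0.96690]
t = (+0.03294, -0.03954, +0.59165) m
tr R = 2.933758; θ = arccos((tr R − 1)/2) = 0.258091 rad = 14.788°
axis k = ((R−Rᵀ)₃₂, (R−Rᵀ)₁₃, (R−Rᵀ)₂₁) / (2 sinθ) = (+0.971879, +0.234274, -0.023824)
rvec = θ·k = (+0.250833, +0.060464, -0.006149)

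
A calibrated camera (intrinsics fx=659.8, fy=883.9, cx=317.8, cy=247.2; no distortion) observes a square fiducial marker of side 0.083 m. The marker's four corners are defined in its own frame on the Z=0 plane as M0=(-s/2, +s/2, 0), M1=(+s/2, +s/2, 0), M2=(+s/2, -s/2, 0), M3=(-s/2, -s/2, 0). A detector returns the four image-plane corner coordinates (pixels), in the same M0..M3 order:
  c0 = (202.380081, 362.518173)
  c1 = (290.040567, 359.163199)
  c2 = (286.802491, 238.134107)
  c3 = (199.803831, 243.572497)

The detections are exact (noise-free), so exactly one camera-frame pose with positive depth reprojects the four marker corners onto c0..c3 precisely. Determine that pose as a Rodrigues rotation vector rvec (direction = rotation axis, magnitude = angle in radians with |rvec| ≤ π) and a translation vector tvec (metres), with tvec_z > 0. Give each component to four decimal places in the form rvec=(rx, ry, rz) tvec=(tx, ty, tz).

rvec=(-0.0490, 0.1314, -0.0415) tvec=(-0.0681, 0.0370, 0.6121)

Intrinsics K: fx=659.8, fy=883.9, cx=317.8, cy=247.2
Marker side s = 0.083 m; corners in marker frame (Z=0):
  M0 = (-0.0415, +0.0415, 0)
  M1 = (+0.0415, +0.0415, 0)
  M2 = (+0.0415, -0.0415, 0)
  M3 = (-0.0415, -0.0415, 0)
Detected image corners:
  c0 = (202.380081, 362.518173) px
  c1 = (290.040567, 359.163199) px
  c2 = (286.802491, 238.134107) px
  c3 = (199.803831, 243.572497) px
Planar DLT: solve 8×8 A·h = b for H (H[2,2]=1):
  H  [+1000.19089 +14.37260 +244.36698]
  H  [-116.88189 +1420.17717 +300.65663]
  H  [-0.21229 -0.08424 +1.00000]
B = K⁻¹H; ‖b₁‖=1.633642, ‖b₂‖=1.633642; λ = 2/(‖b₁‖+‖b₂‖) = 0.612129, sign → tz>0 ⇒ λ=+0.612129
r₁ = λ·B[:,0] = (+0.99052,-0.04460,-0.12995); r₂ = λ·B[:,1] = (+0.03817,+0.99794,-0.05157)
r₃ = r₁×r₂ = (+0.13198,+0.04612,+0.99018); SVD([r₁ r₂ r₃]) → R = UVᵀ:
  R  [+0.99052 +0.03817 +0.13198]
  R  [-0.04460 +0.99794 +0.04612]
  R  [-0.12995 -0.05157 +0.99018]
t = (-0.06813, +0.03702, +0.61213) m
tr R = 2.978636; θ = arccos((tr R − 1)/2) = 0.146294 rad = 8.382°
axis k = ((R−Rᵀ)₃₂, (R−Rᵀ)₁₃, (R−Rᵀ)₂₁) / (2 sinθ) = (-0.335050, +0.898407, -0.283913)
rvec = θ·k = (-0.049016, +0.131432, -0.041535)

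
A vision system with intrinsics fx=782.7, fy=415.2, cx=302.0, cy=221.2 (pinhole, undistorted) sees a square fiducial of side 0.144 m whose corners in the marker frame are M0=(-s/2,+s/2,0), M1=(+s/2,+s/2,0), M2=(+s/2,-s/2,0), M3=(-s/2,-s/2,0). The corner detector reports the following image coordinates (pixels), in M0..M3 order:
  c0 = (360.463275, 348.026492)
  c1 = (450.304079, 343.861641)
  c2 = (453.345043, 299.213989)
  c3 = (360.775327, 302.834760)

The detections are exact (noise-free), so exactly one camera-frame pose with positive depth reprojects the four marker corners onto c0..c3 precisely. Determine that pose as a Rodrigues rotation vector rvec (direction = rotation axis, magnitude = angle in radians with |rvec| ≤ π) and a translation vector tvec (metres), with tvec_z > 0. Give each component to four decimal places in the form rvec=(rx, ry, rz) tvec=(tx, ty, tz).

rvec=(0.2540, -0.1291, -0.0323) tvec=(0.1609, 0.2978, 1.2049)

Intrinsics K: fx=782.7, fy=415.2, cx=302.0, cy=221.2
Marker side s = 0.144 m; corners in marker frame (Z=0):
  M0 = (-0.0720, +0.0720, 0)
  M1 = (+0.0720, +0.0720, 0)
  M2 = (+0.0720, -0.0720, 0)
  M3 = (-0.0720, -0.0720, 0)
Detected image corners:
  c0 = (360.463275, 348.026492) px
  c1 = (450.304079, 343.861641) px
  c2 = (453.345043, 299.213989) px
  c3 = (360.775327, 302.834760) px
Planar DLT: solve 8×8 A·h = b for H (H[2,2]=1):
  H  [+674.77630 +73.45701 +406.54511]
  H  [+6.02491 +379.75066 +323.80893]
  H  [+0.10228 +0.20966 +1.00000]
B = K⁻¹H; ‖b₁‖=0.829946, ‖b₂‖=0.829946; λ = 2/(‖b₁‖+‖b₂‖) = 1.204897, sign → tz>0 ⇒ λ=+1.204897
r₁ = λ·B[:,0] = (+0.99121,-0.04817,+0.12324); r₂ = λ·B[:,1] = (+0.01561,+0.96744,+0.25262)
r₃ = r₁×r₂ = (-0.13140,-0.24848,+0.95968); SVD([r₁ r₂ r₃]) → R = UVᵀ:
  R  [+0.99121 +0.01561 -0.13140]
  R  [-0.04817 +0.96744 -0.24848]
  R  [+0.12324 +0.25262 +0.95968]
t = (+0.16094, +0.29777, +1.20490) m
tr R = 2.918331; θ = arccos((tr R − 1)/2) = 0.286759 rad = 16.430°
axis k = ((R−Rᵀ)₃₂, (R−Rᵀ)₁₃, (R−Rᵀ)₂₁) / (2 sinθ) = (+0.885814, -0.450134, -0.112749)
rvec = θ·k = (+0.254016, -0.129080, -0.032332)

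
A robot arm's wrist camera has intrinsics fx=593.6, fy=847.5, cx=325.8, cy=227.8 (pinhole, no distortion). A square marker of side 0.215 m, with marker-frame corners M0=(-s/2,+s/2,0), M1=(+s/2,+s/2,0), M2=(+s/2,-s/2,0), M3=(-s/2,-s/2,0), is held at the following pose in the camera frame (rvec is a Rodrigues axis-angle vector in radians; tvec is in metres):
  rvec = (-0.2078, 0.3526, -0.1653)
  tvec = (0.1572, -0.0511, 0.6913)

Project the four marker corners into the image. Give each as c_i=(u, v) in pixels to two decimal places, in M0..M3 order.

Intrinsics K: fx=593.6, fy=847.5, cx=325.8, cy=227.8
Marker side s = 0.215 m; corners in marker frame (Z=0):
  M0 = (-0.1075, +0.1075, 0)
  M1 = (+0.1075, +0.1075, 0)
  M2 = (+0.1075, -0.1075, 0)
  M3 = (-0.1075, -0.1075, 0)
rvec = (-0.2078, 0.3526, -0.1653), |rvec| = θ = 0.44140 rad = 25.290°
Rodrigues: sinθ=0.42720, 1−cosθ=0.09584; R = I + sinθ·[k]× + (1−cosθ)·[k]×²:
    [+0.92540 +0.12394 +0.35816]
    [-0.19603 +0.96532 +0.17245]
    [-0.32436 -0.22979 +0.91760]
t = (0.1572, -0.0511, 0.6913) m
M0: Pc = R·M0+t = (+0.07104, +0.07374, +0.70147); u = 593.6·(+0.07104)/0.70147 + 325.8 = 385.9188, v = 847.5·(+0.07374)/0.70147 + 227.8 = 316.8969
M1: Pc = R·M1+t = (+0.27000, +0.03160, +0.63173); u = 593.6·(+0.27000)/0.63173 + 325.8 = 579.5075, v = 847.5·(+0.03160)/0.63173 + 227.8 = 270.1911
M2: Pc = R·M2+t = (+0.24336, -0.17594, +0.68113); u = 593.6·(+0.24336)/0.68113 + 325.8 = 537.8826, v = 847.5·(-0.17594)/0.68113 + 227.8 = 8.8810
M3: Pc = R·M3+t = (+0.04440, -0.13380, +0.75087); u = 593.6·(+0.04440)/0.75087 + 325.8 = 360.8973, v = 847.5·(-0.13380)/0.75087 + 227.8 = 76.7833

c0=(385.92, 316.90) c1=(579.51, 270.19) c2=(537.88, 8.88) c3=(360.90, 76.78)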